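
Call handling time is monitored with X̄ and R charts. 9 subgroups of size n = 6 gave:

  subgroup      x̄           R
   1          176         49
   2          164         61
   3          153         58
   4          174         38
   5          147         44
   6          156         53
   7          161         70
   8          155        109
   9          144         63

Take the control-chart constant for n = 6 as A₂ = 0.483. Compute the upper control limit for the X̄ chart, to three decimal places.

X̄̄ = (176 + 164 + 153 + 174 + 147 + 156 + 161 + 155 + 144) / 9 = 1430.0000 / 9 = 158.8889
R̄ = (49 + 61 + 58 + 38 + 44 + 53 + 70 + 109 + 63) / 9 = 545.0000 / 9 = 60.5556
UCL = X̄̄ + A₂·R̄ = 158.8889 + 0.483 × 60.5556 = 188.1372

188.137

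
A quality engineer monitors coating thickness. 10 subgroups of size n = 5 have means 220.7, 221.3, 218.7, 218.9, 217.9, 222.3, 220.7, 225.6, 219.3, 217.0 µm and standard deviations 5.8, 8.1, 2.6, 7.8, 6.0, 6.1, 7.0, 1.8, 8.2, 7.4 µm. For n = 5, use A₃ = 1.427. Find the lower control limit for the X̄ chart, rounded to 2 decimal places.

X̄̄ = (220.7 + 221.3 + 218.7 + 218.9 + 217.9 + 222.3 + 220.7 + 225.6 + 219.3 + 217.0) / 10 = 220.2400
s̄ = (5.8 + 8.1 + 2.6 + 7.8 + 6.0 + 6.1 + 7.0 + 1.8 + 8.2 + 7.4) / 10 = 6.0800
LCL = X̄̄ − A₃·s̄ = 220.2400 − 1.427 × 6.0800 = 211.5638

211.56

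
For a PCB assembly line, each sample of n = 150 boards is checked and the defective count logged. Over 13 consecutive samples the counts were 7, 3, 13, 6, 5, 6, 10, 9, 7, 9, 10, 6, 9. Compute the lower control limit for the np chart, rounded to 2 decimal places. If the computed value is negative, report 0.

p̄ = Σdᵢ / (k·n) = 100 / (13 × 150) = 0.05128
LCL = np̄ − 3·√(np̄(1−p̄)) = 7.6923 − 3 × 2.7014 = -0.4120 → 0 (negative, so LCL = 0)

0.00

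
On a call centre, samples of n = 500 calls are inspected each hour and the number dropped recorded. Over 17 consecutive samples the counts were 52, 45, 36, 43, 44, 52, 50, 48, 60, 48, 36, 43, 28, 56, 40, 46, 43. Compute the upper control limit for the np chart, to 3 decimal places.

p̄ = Σdᵢ / (k·n) = 770 / (17 × 500) = 0.09059
UCL = np̄ + 3·√(np̄(1−p̄)) = 45.2941 + 3 × √(45.2941×0.90941) = 45.2941 + 3 × 6.4180 = 64.5482

64.548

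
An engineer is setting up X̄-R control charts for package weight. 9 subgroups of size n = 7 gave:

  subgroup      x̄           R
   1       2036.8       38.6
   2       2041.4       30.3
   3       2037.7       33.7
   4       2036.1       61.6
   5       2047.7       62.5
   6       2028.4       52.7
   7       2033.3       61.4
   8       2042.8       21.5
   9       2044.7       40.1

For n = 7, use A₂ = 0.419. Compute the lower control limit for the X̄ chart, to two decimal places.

2020.03

X̄̄ = (2036.8 + 2041.4 + 2037.7 + 2036.1 + 2047.7 + 2028.4 + 2033.3 + 2042.8 + 2044.7) / 9 = 18348.9000 / 9 = 2038.7667
R̄ = (38.6 + 30.3 + 33.7 + 61.6 + 62.5 + 52.7 + 61.4 + 21.5 + 40.1) / 9 = 402.4000 / 9 = 44.7111
LCL = X̄̄ − A₂·R̄ = 2038.7667 − 0.419 × 44.7111 = 2020.0327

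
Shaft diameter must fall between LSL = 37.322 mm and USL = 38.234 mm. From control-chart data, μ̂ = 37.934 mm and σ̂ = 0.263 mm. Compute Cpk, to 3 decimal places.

Cpu = (USL − μ̂) / (3σ̂) = (38.234 − 37.934) / (3 × 0.263) = 0.3802; Cpl = (μ̂ − LSL) / (3σ̂) = (37.934 − 37.322) / (3 × 0.263) = 0.7757; Cpk = min(Cpu, Cpl) = 0.3802

0.380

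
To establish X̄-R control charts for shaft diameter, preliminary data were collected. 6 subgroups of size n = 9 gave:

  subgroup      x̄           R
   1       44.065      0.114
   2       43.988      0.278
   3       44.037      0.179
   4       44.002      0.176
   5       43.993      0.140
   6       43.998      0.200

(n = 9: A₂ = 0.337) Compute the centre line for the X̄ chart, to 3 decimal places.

44.014

X̄̄ = (44.065 + 43.988 + 44.037 + 44.002 + 43.993 + 43.998) / 6 = 264.0830 / 6 = 44.0138
CL = X̄̄ = 44.0138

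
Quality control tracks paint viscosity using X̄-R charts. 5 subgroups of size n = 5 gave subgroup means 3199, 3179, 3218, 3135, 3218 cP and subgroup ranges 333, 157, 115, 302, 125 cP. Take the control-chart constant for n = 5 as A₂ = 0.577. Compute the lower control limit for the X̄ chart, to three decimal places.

X̄̄ = (3199 + 3179 + 3218 + 3135 + 3218) / 5 = 15949.0000 / 5 = 3189.8000
R̄ = (333 + 157 + 115 + 302 + 125) / 5 = 1032.0000 / 5 = 206.4000
LCL = X̄̄ − A₂·R̄ = 3189.8000 − 0.577 × 206.4000 = 3070.7072

3070.707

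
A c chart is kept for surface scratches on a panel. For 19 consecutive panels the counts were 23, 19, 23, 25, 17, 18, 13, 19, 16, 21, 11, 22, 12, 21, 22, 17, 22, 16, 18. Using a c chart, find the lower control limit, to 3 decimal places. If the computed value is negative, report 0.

5.717

c̄ = (23 + 19 + 23 + 25 + 17 + 18 + 13 + 19 + 16 + 21 + 11 + 22 + 12 + 21 + 22 + 17 + 22 + 16 + 18) / 19 = 355 / 19 = 18.6842
LCL = c̄ − 3√c̄ = 18.6842 − 3 × 4.3225 = 5.7166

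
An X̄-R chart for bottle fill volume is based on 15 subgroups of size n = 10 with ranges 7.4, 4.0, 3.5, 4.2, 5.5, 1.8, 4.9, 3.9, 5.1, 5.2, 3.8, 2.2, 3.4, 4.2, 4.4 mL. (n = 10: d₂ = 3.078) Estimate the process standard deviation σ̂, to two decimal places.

R̄ = (7.4 + 4.0 + 3.5 + 4.2 + 5.5 + 1.8 + 4.9 + 3.9 + 5.1 + 5.2 + 3.8 + 2.2 + 3.4 + 4.2 + 4.4) / 15 = 4.2333
σ̂ = R̄ / d₂ = 4.2333 / 3.078 = 1.3754

1.38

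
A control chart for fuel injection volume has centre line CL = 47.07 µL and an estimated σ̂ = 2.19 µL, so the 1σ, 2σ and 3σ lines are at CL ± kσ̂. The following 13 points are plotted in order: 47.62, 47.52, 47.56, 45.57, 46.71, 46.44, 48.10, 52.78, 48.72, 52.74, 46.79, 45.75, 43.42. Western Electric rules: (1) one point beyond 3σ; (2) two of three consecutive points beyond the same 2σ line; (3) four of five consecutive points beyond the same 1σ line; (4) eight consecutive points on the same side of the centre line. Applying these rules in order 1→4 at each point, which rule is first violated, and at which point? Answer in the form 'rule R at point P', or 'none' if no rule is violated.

Zone of each point (C = within 1σ̂, B = 1σ̂–2σ̂, A = 2σ̂–3σ̂, * = beyond 3σ̂; sign = side of CL): 1:+C, 2:+C, 3:+C, 4:-C, 5:-C, 6:-C, 7:+C, 8:+A, 9:+C, 10:+A, 11:-C, 12:-C, 13:-B
Rule 2 (two of three consecutive points beyond the same 2σ limit) is satisfied at point 10.

rule 2 at point 10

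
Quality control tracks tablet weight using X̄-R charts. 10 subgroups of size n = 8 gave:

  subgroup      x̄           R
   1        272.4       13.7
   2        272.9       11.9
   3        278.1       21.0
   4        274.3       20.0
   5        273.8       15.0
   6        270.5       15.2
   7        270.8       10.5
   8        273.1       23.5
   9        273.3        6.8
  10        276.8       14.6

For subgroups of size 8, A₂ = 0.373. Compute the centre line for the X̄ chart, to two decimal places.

273.60

X̄̄ = (272.4 + 272.9 + 278.1 + 274.3 + 273.8 + 270.5 + 270.8 + 273.1 + 273.3 + 276.8) / 10 = 2736.0000 / 10 = 273.6000
CL = X̄̄ = 273.6000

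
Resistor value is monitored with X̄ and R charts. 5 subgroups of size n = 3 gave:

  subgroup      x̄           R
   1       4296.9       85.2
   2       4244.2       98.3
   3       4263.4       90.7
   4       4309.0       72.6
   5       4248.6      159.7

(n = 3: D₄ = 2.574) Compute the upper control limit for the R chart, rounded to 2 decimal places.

R̄ = (85.2 + 98.3 + 90.7 + 72.6 + 159.7) / 5 = 506.5000 / 5 = 101.3000
UCL_R = D₄·R̄ = 2.574 × 101.3000 = 260.7462

260.75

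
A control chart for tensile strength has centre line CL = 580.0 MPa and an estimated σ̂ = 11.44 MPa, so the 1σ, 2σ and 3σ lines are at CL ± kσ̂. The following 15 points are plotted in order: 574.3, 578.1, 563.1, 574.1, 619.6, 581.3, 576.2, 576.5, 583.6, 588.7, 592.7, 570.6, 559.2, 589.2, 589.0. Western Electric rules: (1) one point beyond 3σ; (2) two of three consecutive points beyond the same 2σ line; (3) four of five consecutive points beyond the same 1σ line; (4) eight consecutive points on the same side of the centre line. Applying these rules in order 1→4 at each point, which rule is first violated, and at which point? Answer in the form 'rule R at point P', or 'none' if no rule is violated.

Zone of each point (C = within 1σ̂, B = 1σ̂–2σ̂, A = 2σ̂–3σ̂, * = beyond 3σ̂; sign = side of CL): 1:-C, 2:-C, 3:-B, 4:-C, 5:+*, 6:+C, 7:-C, 8:-C, 9:+C, 10:+C, 11:+B, 12:-C, 13:-B, 14:+C, 15:+C
Rule 1 (one point beyond the 3σ limits) is satisfied at point 5.

rule 1 at point 5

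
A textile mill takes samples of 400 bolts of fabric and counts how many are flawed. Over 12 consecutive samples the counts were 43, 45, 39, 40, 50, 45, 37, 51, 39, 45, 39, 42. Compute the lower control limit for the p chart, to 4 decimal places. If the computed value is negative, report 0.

0.0609

p̄ = Σdᵢ / (k·n) = 515 / (12 × 400) = 0.10729
LCL = p̄ − 3·√(p̄(1−p̄)/n) = 0.10729 − 3 × 0.01547 = 0.06087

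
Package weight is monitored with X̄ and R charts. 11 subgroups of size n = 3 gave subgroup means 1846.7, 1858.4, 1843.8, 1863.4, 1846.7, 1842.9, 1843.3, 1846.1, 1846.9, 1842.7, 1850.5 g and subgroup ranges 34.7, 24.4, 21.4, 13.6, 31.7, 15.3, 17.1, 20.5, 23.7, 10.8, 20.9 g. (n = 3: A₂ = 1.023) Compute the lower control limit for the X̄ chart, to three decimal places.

X̄̄ = (1846.7 + 1858.4 + 1843.8 + 1863.4 + 1846.7 + 1842.9 + 1843.3 + 1846.1 + 1846.9 + 1842.7 + 1850.5) / 11 = 20331.4000 / 11 = 1848.3091
R̄ = (34.7 + 24.4 + 21.4 + 13.6 + 31.7 + 15.3 + 17.1 + 20.5 + 23.7 + 10.8 + 20.9) / 11 = 234.1000 / 11 = 21.2818
LCL = X̄̄ − A₂·R̄ = 1848.3091 − 1.023 × 21.2818 = 1826.5378

1826.538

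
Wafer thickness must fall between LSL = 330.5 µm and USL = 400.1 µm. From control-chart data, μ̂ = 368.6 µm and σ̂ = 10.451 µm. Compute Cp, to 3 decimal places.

1.110

Cp = (USL − LSL) / (6σ̂) = (400.1 − 330.5) / (6 × 10.451) = 69.6000 / 62.7060 = 1.1099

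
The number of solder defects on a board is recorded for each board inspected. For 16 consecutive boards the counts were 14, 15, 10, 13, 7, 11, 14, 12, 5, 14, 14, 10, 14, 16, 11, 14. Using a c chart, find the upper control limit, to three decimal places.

22.571

c̄ = (14 + 15 + 10 + 13 + 7 + 11 + 14 + 12 + 5 + 14 + 14 + 10 + 14 + 16 + 11 + 14) / 16 = 194 / 16 = 12.1250
UCL = c̄ + 3√c̄ = 12.1250 + 3 × √12.1250 = 12.1250 + 3 × 3.4821 = 22.5713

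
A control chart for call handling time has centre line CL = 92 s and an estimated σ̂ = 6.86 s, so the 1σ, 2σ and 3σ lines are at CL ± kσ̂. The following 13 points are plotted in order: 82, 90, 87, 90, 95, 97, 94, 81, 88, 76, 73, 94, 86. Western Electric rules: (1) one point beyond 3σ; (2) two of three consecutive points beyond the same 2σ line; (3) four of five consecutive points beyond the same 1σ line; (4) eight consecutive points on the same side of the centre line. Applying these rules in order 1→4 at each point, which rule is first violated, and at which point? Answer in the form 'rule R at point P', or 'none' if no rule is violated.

Zone of each point (C = within 1σ̂, B = 1σ̂–2σ̂, A = 2σ̂–3σ̂, * = beyond 3σ̂; sign = side of CL): 1:-B, 2:-C, 3:-C, 4:-C, 5:+C, 6:+C, 7:+C, 8:-B, 9:-C, 10:-A, 11:-A, 12:+C, 13:-C
Rule 2 (two of three consecutive points beyond the same 2σ limit) is satisfied at point 11.

rule 2 at point 11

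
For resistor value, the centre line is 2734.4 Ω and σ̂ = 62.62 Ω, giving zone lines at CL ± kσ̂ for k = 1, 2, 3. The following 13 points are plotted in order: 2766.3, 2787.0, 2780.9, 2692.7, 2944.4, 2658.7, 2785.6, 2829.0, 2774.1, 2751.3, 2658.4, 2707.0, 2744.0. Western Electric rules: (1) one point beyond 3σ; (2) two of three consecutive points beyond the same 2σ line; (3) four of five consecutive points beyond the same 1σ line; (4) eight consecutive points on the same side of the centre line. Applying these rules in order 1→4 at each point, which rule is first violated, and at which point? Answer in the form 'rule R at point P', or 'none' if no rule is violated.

Zone of each point (C = within 1σ̂, B = 1σ̂–2σ̂, A = 2σ̂–3σ̂, * = beyond 3σ̂; sign = side of CL): 1:+C, 2:+C, 3:+C, 4:-C, 5:+*, 6:-B, 7:+C, 8:+B, 9:+C, 10:+C, 11:-B, 12:-C, 13:+C
Rule 1 (one point beyond the 3σ limits) is satisfied at point 5.

rule 1 at point 5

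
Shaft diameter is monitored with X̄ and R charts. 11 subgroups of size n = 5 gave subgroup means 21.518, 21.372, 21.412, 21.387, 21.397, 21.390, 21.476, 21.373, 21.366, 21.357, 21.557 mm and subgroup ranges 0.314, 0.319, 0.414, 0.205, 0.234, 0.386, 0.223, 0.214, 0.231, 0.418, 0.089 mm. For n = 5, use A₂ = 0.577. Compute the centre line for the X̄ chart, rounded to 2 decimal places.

21.42

X̄̄ = (21.518 + 21.372 + 21.412 + 21.387 + 21.397 + 21.390 + 21.476 + 21.373 + 21.366 + 21.357 + 21.557) / 11 = 235.6050 / 11 = 21.4186
CL = X̄̄ = 21.4186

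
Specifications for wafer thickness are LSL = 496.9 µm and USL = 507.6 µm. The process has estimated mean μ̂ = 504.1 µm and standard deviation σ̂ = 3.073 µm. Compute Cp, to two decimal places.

0.58

Cp = (USL − LSL) / (6σ̂) = (507.6 − 496.9) / (6 × 3.073) = 10.7000 / 18.4380 = 0.5803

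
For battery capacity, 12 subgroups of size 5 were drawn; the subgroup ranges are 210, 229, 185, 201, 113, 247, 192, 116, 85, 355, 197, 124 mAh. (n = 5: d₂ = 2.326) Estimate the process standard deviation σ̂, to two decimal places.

R̄ = (210 + 229 + 185 + 201 + 113 + 247 + 192 + 116 + 85 + 355 + 197 + 124) / 12 = 187.8333
σ̂ = R̄ / d₂ = 187.8333 / 2.326 = 80.7538

80.75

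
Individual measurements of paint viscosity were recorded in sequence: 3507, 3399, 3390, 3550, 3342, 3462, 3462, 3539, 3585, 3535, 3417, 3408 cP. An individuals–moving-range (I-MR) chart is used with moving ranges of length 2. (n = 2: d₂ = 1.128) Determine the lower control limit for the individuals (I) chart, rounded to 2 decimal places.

X̄ = (3507 + 3399 + 3390 + 3550 + 3342 + 3462 + 3462 + 3539 + 3585 + 3535 + 3417 + 3408) / 12 = 3466.3333
Moving ranges: 108, 9, 160, 208, 120, 0, 77, 46, 50, 118, 9; M̄R̄ = 905.0000 / 11 = 82.2727
LCL = X̄ − 3·M̄R̄/d₂ = 3466.3333 − 3 × 82.2727 / 1.128 = 3247.5229

3247.52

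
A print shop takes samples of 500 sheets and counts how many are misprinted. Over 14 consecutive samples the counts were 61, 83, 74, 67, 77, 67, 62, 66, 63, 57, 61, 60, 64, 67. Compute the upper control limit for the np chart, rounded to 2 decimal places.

p̄ = Σdᵢ / (k·n) = 929 / (14 × 500) = 0.13271
UCL = np̄ + 3·√(np̄(1−p̄)) = 66.3571 + 3 × √(66.3571×0.86729) = 66.3571 + 3 × 7.5862 = 89.1158

89.12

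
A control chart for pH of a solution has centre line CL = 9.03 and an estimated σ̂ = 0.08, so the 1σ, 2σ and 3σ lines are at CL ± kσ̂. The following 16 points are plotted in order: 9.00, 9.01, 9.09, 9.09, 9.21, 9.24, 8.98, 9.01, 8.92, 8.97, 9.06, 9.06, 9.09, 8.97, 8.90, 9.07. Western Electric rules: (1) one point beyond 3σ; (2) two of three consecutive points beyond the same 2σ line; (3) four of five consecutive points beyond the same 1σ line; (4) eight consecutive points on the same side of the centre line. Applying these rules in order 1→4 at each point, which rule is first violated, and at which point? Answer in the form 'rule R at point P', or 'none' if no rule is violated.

rule 2 at point 6

Zone of each point (C = within 1σ̂, B = 1σ̂–2σ̂, A = 2σ̂–3σ̂, * = beyond 3σ̂; sign = side of CL): 1:-C, 2:-C, 3:+C, 4:+C, 5:+A, 6:+A, 7:-C, 8:-C, 9:-B, 10:-C, 11:+C, 12:+C, 13:+C, 14:-C, 15:-B, 16:+C
Rule 2 (two of three consecutive points beyond the same 2σ limit) is satisfied at point 6.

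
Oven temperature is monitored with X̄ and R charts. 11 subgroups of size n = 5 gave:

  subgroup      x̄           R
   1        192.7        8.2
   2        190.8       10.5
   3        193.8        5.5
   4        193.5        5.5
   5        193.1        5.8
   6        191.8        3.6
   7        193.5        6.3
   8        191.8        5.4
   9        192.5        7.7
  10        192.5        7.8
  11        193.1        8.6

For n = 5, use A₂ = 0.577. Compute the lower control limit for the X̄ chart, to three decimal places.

188.717

X̄̄ = (192.7 + 190.8 + 193.8 + 193.5 + 193.1 + 191.8 + 193.5 + 191.8 + 192.5 + 192.5 + 193.1) / 11 = 2119.1000 / 11 = 192.6455
R̄ = (8.2 + 10.5 + 5.5 + 5.5 + 5.8 + 3.6 + 6.3 + 5.4 + 7.7 + 7.8 + 8.6) / 11 = 74.9000 / 11 = 6.8091
LCL = X̄̄ − A₂·R̄ = 192.6455 − 0.577 × 6.8091 = 188.7166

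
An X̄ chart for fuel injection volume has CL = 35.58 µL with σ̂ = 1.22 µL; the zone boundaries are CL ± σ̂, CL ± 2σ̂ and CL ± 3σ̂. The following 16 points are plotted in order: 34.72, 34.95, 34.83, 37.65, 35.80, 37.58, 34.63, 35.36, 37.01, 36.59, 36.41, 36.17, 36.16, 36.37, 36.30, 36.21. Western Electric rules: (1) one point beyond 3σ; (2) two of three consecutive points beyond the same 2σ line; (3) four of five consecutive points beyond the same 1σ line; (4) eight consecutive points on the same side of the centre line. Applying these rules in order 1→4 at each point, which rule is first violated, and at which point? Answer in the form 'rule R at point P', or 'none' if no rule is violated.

rule 4 at point 16

Zone of each point (C = within 1σ̂, B = 1σ̂–2σ̂, A = 2σ̂–3σ̂, * = beyond 3σ̂; sign = side of CL): 1:-C, 2:-C, 3:-C, 4:+B, 5:+C, 6:+B, 7:-C, 8:-C, 9:+B, 10:+C, 11:+C, 12:+C, 13:+C, 14:+C, 15:+C, 16:+C
Rule 4 (eight consecutive points on the same side of the centre line) is satisfied at point 16.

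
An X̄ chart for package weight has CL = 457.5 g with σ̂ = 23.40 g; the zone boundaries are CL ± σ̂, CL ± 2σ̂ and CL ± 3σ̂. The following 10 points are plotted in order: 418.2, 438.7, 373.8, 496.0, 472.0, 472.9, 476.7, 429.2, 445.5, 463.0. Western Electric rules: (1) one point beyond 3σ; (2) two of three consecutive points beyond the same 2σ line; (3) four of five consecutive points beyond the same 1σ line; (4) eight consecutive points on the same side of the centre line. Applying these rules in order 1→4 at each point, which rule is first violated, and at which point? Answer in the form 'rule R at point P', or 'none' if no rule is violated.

Zone of each point (C = within 1σ̂, B = 1σ̂–2σ̂, A = 2σ̂–3σ̂, * = beyond 3σ̂; sign = side of CL): 1:-B, 2:-C, 3:-*, 4:+B, 5:+C, 6:+C, 7:+C, 8:-B, 9:-C, 10:+C
Rule 1 (one point beyond the 3σ limits) is satisfied at point 3.

rule 1 at point 3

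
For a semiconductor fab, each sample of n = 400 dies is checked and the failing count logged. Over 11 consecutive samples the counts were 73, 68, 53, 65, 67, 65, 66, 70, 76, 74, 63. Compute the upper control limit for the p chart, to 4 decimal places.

0.2243

p̄ = Σdᵢ / (k·n) = 740 / (11 × 400) = 0.16818
UCL = p̄ + 3·√(p̄(1−p̄)/n) = 0.16818 + 3 × √(0.16818×0.83182/400) = 0.16818 + 3 × 0.01870 = 0.22429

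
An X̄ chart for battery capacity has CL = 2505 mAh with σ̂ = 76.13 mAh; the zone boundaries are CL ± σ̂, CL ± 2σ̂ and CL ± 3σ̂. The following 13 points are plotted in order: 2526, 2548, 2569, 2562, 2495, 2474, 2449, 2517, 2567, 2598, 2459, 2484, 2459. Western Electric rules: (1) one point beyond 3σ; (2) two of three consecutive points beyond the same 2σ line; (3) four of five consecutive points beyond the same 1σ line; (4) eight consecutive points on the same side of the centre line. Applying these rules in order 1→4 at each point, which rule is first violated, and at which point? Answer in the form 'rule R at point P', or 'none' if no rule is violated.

Zone of each point (C = within 1σ̂, B = 1σ̂–2σ̂, A = 2σ̂–3σ̂, * = beyond 3σ̂; sign = side of CL): 1:+C, 2:+C, 3:+C, 4:+C, 5:-C, 6:-C, 7:-C, 8:+C, 9:+C, 10:+B, 11:-C, 12:-C, 13:-C
No rule fires across all 13 points.

none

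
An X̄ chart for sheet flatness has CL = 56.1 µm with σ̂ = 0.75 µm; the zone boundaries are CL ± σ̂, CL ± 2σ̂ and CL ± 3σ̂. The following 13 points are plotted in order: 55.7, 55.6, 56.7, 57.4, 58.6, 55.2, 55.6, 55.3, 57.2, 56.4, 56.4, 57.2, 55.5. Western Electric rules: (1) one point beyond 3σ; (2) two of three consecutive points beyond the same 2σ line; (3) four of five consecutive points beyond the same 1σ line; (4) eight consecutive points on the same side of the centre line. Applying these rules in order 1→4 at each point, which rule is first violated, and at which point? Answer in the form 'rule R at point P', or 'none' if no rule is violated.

rule 1 at point 5

Zone of each point (C = within 1σ̂, B = 1σ̂–2σ̂, A = 2σ̂–3σ̂, * = beyond 3σ̂; sign = side of CL): 1:-C, 2:-C, 3:+C, 4:+B, 5:+*, 6:-B, 7:-C, 8:-B, 9:+B, 10:+C, 11:+C, 12:+B, 13:-C
Rule 1 (one point beyond the 3σ limits) is satisfied at point 5.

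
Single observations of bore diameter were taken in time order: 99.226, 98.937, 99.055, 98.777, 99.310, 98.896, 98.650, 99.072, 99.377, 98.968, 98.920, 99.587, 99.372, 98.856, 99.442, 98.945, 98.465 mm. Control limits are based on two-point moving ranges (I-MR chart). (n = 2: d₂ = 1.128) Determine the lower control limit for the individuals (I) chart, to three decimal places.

98.049

X̄ = (99.226 + 98.937 + 99.055 + 98.777 + 99.310 + 98.896 + 98.650 + 99.072 + 99.377 + 98.968 + 98.920 + 99.587 + 99.372 + 98.856 + 99.442 + 98.945 + 98.465) / 17 = 99.0503
Moving ranges: 0.289, 0.118, 0.278, 0.533, 0.414, 0.246, 0.422, 0.305, 0.409, 0.048, 0.667, 0.215, 0.516, 0.586, 0.497, 0.480; M̄R̄ = 6.0230 / 16 = 0.3764
LCL = X̄ − 3·M̄R̄/d₂ = 99.0503 − 3 × 0.3764 / 1.128 = 98.0491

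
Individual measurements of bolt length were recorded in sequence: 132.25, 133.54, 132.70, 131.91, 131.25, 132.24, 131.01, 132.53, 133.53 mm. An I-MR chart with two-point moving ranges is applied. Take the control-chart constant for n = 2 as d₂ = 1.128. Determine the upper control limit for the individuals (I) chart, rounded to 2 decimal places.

135.09

X̄ = (132.25 + 133.54 + 132.70 + 131.91 + 131.25 + 132.24 + 131.01 + 132.53 + 133.53) / 9 = 132.3289
Moving ranges: 1.29, 0.84, 0.79, 0.66, 0.99, 1.23, 1.52, 1.00; M̄R̄ = 8.3200 / 8 = 1.0400
UCL = X̄ + 3·M̄R̄/d₂ = 132.3289 + 3 × 1.0400 / 1.128 = 135.0948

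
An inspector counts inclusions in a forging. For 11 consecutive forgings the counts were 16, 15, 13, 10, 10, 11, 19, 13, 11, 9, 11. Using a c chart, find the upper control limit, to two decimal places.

c̄ = (16 + 15 + 13 + 10 + 10 + 11 + 19 + 13 + 11 + 9 + 11) / 11 = 138 / 11 = 12.5455
UCL = c̄ + 3√c̄ = 12.5455 + 3 × √12.5455 = 12.5455 + 3 × 3.5420 = 23.1713

23.17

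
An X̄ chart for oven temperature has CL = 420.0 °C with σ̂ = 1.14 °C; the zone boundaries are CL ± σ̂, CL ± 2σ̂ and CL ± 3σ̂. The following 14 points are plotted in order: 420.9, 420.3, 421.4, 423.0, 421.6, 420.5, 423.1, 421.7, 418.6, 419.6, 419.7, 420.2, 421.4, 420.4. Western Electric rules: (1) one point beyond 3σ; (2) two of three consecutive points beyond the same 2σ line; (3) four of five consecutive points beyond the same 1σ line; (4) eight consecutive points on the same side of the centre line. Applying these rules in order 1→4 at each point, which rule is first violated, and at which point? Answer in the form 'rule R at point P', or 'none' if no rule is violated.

rule 3 at point 7

Zone of each point (C = within 1σ̂, B = 1σ̂–2σ̂, A = 2σ̂–3σ̂, * = beyond 3σ̂; sign = side of CL): 1:+C, 2:+C, 3:+B, 4:+A, 5:+B, 6:+C, 7:+A, 8:+B, 9:-B, 10:-C, 11:-C, 12:+C, 13:+B, 14:+C
Rule 3 (four of five consecutive points beyond the same 1σ limit) is satisfied at point 7.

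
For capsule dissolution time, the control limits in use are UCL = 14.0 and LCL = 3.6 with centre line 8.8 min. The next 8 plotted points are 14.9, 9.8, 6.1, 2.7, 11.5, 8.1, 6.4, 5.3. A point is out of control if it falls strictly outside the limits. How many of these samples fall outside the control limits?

2

Compare each point to [3.6, 14.0]: sample 1 = 14.9 > UCL; sample 4 = 2.7 < LCL.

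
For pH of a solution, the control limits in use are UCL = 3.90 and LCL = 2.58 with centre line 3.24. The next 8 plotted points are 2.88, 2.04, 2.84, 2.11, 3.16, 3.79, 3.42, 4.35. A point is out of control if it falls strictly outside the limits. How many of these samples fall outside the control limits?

3

Compare each point to [2.58, 3.90]: sample 2 = 2.04 < LCL; sample 4 = 2.11 < LCL; sample 8 = 4.35 > UCL.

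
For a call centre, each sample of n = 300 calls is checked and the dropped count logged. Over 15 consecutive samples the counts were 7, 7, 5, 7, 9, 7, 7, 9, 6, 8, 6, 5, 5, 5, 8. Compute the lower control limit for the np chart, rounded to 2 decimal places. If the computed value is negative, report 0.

p̄ = Σdᵢ / (k·n) = 101 / (15 × 300) = 0.02244
LCL = np̄ − 3·√(np̄(1−p̄)) = 6.7333 − 3 × 2.5656 = -0.9634 → 0 (negative, so LCL = 0)

0.00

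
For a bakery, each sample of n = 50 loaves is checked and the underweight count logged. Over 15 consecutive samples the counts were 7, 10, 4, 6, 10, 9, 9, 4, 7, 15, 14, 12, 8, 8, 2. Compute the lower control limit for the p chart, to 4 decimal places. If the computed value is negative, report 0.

p̄ = Σdᵢ / (k·n) = 125 / (15 × 50) = 0.16667
LCL = p̄ − 3·√(p̄(1−p̄)/n) = 0.16667 − 3 × 0.05270 = 0.00855

0.0086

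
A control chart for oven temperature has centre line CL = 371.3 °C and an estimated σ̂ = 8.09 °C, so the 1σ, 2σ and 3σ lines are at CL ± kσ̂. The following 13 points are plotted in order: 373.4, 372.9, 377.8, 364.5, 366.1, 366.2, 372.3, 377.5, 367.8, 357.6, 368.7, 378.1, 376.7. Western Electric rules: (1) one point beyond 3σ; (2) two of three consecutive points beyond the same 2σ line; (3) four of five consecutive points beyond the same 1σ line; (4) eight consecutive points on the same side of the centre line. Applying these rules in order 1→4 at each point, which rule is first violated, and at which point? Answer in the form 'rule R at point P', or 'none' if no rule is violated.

Zone of each point (C = within 1σ̂, B = 1σ̂–2σ̂, A = 2σ̂–3σ̂, * = beyond 3σ̂; sign = side of CL): 1:+C, 2:+C, 3:+C, 4:-C, 5:-C, 6:-C, 7:+C, 8:+C, 9:-C, 10:-B, 11:-C, 12:+C, 13:+C
No rule fires across all 13 points.

none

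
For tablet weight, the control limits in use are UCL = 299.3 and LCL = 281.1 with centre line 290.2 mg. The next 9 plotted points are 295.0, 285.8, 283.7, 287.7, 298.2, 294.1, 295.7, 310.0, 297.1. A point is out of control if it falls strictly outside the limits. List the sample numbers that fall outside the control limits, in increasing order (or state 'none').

Compare each point to [281.1, 299.3]: sample 8 = 310.0 > UCL.

8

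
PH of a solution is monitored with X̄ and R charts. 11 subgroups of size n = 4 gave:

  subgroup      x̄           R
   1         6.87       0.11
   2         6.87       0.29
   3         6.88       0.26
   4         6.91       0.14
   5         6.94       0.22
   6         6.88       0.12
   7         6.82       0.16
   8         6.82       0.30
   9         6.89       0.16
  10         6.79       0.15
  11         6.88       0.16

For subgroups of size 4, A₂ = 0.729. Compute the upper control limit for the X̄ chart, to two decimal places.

7.01

X̄̄ = (6.87 + 6.87 + 6.88 + 6.91 + 6.94 + 6.88 + 6.82 + 6.82 + 6.89 + 6.79 + 6.88) / 11 = 75.5500 / 11 = 6.8682
R̄ = (0.11 + 0.29 + 0.26 + 0.14 + 0.22 + 0.12 + 0.16 + 0.30 + 0.16 + 0.15 + 0.16) / 11 = 2.0700 / 11 = 0.1882
UCL = X̄̄ + A₂·R̄ = 6.8682 + 0.729 × 0.1882 = 7.0054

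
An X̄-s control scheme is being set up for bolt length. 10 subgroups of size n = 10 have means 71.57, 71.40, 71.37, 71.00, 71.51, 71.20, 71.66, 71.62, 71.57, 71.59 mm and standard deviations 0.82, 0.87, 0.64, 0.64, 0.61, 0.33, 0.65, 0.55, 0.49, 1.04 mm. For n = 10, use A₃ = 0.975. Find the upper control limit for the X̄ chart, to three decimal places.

X̄̄ = (71.57 + 71.40 + 71.37 + 71.00 + 71.51 + 71.20 + 71.66 + 71.62 + 71.57 + 71.59) / 10 = 71.4490
s̄ = (0.82 + 0.87 + 0.64 + 0.64 + 0.61 + 0.33 + 0.65 + 0.55 + 0.49 + 1.04) / 10 = 0.6640
UCL = X̄̄ + A₃·s̄ = 71.4490 + 0.975 × 0.6640 = 72.0964

72.096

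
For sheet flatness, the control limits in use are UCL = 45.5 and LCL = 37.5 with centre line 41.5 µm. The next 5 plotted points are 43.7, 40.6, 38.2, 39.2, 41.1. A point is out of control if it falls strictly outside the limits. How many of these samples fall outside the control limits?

All 5 points lie within [37.5, 45.5].

0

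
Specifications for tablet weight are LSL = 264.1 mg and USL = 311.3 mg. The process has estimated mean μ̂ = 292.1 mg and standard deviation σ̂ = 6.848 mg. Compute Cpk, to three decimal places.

0.935

Cpu = (USL − μ̂) / (3σ̂) = (311.3 − 292.1) / (3 × 6.848) = 0.9346; Cpl = (μ̂ − LSL) / (3σ̂) = (292.1 − 264.1) / (3 × 6.848) = 1.3629; Cpk = min(Cpu, Cpl) = 0.9346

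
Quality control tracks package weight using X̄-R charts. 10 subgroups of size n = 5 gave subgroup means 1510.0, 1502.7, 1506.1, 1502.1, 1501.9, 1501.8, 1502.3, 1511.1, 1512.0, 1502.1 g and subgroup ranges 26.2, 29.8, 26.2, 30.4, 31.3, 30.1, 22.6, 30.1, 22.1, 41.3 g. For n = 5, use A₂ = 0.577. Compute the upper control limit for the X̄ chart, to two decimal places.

X̄̄ = (1510.0 + 1502.7 + 1506.1 + 1502.1 + 1501.9 + 1501.8 + 1502.3 + 1511.1 + 1512.0 + 1502.1) / 10 = 15052.1000 / 10 = 1505.2100
R̄ = (26.2 + 29.8 + 26.2 + 30.4 + 31.3 + 30.1 + 22.6 + 30.1 + 22.1 + 41.3) / 10 = 290.1000 / 10 = 29.0100
UCL = X̄̄ + A₂·R̄ = 1505.2100 + 0.577 × 29.0100 = 1521.9488

1521.95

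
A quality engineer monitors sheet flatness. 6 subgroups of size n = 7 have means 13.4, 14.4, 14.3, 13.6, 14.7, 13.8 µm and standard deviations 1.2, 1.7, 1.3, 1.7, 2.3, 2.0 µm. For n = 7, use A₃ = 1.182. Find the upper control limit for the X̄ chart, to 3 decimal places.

16.043

X̄̄ = (13.4 + 14.4 + 14.3 + 13.6 + 14.7 + 13.8) / 6 = 14.0333
s̄ = (1.2 + 1.7 + 1.3 + 1.7 + 2.3 + 2.0) / 6 = 1.7000
UCL = X̄̄ + A₃·s̄ = 14.0333 + 1.182 × 1.7000 = 16.0427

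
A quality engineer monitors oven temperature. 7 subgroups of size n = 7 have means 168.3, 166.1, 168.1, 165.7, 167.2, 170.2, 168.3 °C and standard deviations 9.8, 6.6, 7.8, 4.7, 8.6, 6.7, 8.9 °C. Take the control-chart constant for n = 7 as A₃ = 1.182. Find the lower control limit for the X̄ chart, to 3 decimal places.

X̄̄ = (168.3 + 166.1 + 168.1 + 165.7 + 167.2 + 170.2 + 168.3) / 7 = 167.7000
s̄ = (9.8 + 6.6 + 7.8 + 4.7 + 8.6 + 6.7 + 8.9) / 7 = 7.5857
LCL = X̄̄ − A₃·s̄ = 167.7000 − 1.182 × 7.5857 = 158.7337

158.734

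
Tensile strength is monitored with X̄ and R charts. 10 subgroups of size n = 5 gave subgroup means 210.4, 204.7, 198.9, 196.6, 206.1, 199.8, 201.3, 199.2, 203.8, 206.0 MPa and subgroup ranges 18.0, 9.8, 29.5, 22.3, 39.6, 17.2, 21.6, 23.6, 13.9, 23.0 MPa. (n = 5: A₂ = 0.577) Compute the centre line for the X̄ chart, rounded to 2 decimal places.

202.68

X̄̄ = (210.4 + 204.7 + 198.9 + 196.6 + 206.1 + 199.8 + 201.3 + 199.2 + 203.8 + 206.0) / 10 = 2026.8000 / 10 = 202.6800
CL = X̄̄ = 202.6800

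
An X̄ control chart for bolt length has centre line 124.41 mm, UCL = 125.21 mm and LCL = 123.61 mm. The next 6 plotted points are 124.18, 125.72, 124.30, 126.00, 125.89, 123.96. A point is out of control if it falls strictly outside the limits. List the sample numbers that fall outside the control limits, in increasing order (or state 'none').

2, 4, 5

Compare each point to [123.61, 125.21]: sample 2 = 125.72 > UCL; sample 4 = 126.00 > UCL; sample 5 = 125.89 > UCL.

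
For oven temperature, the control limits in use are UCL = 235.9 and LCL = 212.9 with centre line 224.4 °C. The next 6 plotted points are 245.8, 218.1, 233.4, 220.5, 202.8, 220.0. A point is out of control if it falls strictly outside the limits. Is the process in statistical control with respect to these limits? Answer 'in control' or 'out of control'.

Compare each point to [212.9, 235.9]: sample 1 = 245.8 > UCL; sample 5 = 202.8 < LCL.

out of control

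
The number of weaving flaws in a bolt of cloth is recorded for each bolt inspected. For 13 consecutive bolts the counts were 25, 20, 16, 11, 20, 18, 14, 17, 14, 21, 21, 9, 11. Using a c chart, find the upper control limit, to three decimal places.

c̄ = (25 + 20 + 16 + 11 + 20 + 18 + 14 + 17 + 14 + 21 + 21 + 9 + 11) / 13 = 217 / 13 = 16.6923
UCL = c̄ + 3√c̄ = 16.6923 + 3 × √16.6923 = 16.6923 + 3 × 4.0856 = 28.9492

28.949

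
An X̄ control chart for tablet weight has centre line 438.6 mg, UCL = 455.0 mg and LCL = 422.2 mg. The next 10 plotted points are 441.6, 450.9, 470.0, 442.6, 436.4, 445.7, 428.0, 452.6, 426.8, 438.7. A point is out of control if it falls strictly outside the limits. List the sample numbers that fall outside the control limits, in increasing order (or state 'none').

3

Compare each point to [422.2, 455.0]: sample 3 = 470.0 > UCL.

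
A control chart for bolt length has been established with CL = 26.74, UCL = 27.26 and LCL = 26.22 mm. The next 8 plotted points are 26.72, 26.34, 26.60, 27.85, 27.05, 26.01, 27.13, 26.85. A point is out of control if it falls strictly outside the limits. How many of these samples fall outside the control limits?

2

Compare each point to [26.22, 27.26]: sample 4 = 27.85 > UCL; sample 6 = 26.01 < LCL.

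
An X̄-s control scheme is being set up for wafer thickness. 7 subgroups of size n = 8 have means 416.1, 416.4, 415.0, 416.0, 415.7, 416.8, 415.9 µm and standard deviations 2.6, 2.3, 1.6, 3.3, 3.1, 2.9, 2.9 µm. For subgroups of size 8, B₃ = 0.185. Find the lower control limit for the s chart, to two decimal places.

s̄ = (2.6 + 2.3 + 1.6 + 3.3 + 3.1 + 2.9 + 2.9) / 7 = 2.6714
LCL_s = B₃·s̄ = 0.185 × 2.6714 = 0.4942

0.49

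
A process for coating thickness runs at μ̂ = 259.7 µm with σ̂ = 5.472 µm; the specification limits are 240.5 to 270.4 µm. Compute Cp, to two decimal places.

0.91

Cp = (USL − LSL) / (6σ̂) = (270.4 − 240.5) / (6 × 5.472) = 29.9000 / 32.8320 = 0.9107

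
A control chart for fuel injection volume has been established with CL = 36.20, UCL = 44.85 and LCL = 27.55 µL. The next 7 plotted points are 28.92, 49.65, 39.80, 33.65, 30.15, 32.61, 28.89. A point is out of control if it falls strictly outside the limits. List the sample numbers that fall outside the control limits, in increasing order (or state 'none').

2

Compare each point to [27.55, 44.85]: sample 2 = 49.65 > UCL.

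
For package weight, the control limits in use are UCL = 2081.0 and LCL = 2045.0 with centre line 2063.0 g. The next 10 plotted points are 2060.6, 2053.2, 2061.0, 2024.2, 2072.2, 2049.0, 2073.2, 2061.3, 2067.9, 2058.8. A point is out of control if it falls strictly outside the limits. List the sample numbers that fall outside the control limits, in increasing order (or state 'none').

4

Compare each point to [2045.0, 2081.0]: sample 4 = 2024.2 < LCL.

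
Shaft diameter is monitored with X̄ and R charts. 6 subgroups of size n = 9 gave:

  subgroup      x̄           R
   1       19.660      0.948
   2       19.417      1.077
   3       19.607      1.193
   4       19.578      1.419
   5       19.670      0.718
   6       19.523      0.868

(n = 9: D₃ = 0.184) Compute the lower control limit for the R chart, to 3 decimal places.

R̄ = (0.948 + 1.077 + 1.193 + 1.419 + 0.718 + 0.868) / 6 = 6.2230 / 6 = 1.0372
LCL_R = D₃·R̄ = 0.184 × 1.0372 = 0.1908

0.191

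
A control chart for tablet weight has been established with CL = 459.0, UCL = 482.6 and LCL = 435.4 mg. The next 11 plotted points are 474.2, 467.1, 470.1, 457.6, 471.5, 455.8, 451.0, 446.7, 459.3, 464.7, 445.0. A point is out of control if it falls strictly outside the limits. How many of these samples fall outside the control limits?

0

All 11 points lie within [435.4, 482.6].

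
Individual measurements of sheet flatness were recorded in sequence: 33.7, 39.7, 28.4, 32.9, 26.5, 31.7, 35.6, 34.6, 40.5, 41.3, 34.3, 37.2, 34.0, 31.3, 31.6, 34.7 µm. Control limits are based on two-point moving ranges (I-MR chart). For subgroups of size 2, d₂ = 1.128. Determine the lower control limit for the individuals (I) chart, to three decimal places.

X̄ = (33.7 + 39.7 + 28.4 + 32.9 + 26.5 + 31.7 + 35.6 + 34.6 + 40.5 + 41.3 + 34.3 + 37.2 + 34.0 + 31.3 + 31.6 + 34.7) / 16 = 34.2500
Moving ranges: 6.0, 11.3, 4.5, 6.4, 5.2, 3.9, 1.0, 5.9, 0.8, 7.0, 2.9, 3.2, 2.7, 0.3, 3.1; M̄R̄ = 64.2000 / 15 = 4.2800
LCL = X̄ − 3·M̄R̄/d₂ = 34.2500 − 3 × 4.2800 / 1.128 = 22.8670

22.867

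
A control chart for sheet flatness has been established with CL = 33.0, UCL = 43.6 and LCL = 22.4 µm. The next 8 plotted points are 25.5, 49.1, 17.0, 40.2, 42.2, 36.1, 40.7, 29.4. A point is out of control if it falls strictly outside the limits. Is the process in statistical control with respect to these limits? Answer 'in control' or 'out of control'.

out of control

Compare each point to [22.4, 43.6]: sample 2 = 49.1 > UCL; sample 3 = 17.0 < LCL.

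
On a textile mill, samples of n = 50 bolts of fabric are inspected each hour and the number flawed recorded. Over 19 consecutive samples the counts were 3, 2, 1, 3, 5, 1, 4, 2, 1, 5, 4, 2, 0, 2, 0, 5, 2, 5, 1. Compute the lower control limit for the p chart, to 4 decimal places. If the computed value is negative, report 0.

p̄ = Σdᵢ / (k·n) = 48 / (19 × 50) = 0.05053
LCL = p̄ − 3·√(p̄(1−p̄)/n) = 0.05053 − 3 × 0.03098 = -0.04240 → 0 (negative, so LCL = 0)

0.0000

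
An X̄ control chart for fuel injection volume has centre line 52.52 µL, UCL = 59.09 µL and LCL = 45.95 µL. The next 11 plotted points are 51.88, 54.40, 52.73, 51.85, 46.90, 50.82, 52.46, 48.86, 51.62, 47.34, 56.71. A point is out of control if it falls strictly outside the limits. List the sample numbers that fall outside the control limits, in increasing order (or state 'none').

All 11 points lie within [45.95, 59.09].

none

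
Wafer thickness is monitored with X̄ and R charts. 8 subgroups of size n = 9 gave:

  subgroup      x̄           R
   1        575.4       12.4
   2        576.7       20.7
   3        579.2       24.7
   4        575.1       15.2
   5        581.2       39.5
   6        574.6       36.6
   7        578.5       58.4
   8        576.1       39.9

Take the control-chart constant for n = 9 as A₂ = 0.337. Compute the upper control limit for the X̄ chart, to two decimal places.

X̄̄ = (575.4 + 576.7 + 579.2 + 575.1 + 581.2 + 574.6 + 578.5 + 576.1) / 8 = 4616.8000 / 8 = 577.1000
R̄ = (12.4 + 20.7 + 24.7 + 15.2 + 39.5 + 36.6 + 58.4 + 39.9) / 8 = 247.4000 / 8 = 30.9250
UCL = X̄̄ + A₂·R̄ = 577.1000 + 0.337 × 30.9250 = 587.5217

587.52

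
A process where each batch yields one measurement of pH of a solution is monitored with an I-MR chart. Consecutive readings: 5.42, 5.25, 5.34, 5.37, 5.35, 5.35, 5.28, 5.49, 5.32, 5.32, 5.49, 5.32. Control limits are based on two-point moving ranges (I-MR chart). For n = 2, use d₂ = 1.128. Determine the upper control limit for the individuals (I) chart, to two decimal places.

5.62

X̄ = (5.42 + 5.25 + 5.34 + 5.37 + 5.35 + 5.35 + 5.28 + 5.49 + 5.32 + 5.32 + 5.49 + 5.32) / 12 = 5.3583
Moving ranges: 0.17, 0.09, 0.03, 0.02, 0.00, 0.07, 0.21, 0.17, 0.00, 0.17, 0.17; M̄R̄ = 1.1000 / 11 = 0.1000
UCL = X̄ + 3·M̄R̄/d₂ = 5.3583 + 3 × 0.1000 / 1.128 = 5.6243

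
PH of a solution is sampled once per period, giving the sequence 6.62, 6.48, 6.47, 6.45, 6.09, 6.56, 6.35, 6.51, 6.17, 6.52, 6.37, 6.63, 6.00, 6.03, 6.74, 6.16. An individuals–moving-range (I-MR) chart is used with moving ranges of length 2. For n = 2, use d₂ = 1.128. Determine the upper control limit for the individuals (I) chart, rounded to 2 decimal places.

7.17

X̄ = (6.62 + 6.48 + 6.47 + 6.45 + 6.09 + 6.56 + 6.35 + 6.51 + 6.17 + 6.52 + 6.37 + 6.63 + 6.00 + 6.03 + 6.74 + 6.16) / 16 = 6.3844
Moving ranges: 0.14, 0.01, 0.02, 0.36, 0.47, 0.21, 0.16, 0.34, 0.35, 0.15, 0.26, 0.63, 0.03, 0.71, 0.58; M̄R̄ = 4.4200 / 15 = 0.2947
UCL = X̄ + 3·M̄R̄/d₂ = 6.3844 + 3 × 0.2947 / 1.128 = 7.1681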